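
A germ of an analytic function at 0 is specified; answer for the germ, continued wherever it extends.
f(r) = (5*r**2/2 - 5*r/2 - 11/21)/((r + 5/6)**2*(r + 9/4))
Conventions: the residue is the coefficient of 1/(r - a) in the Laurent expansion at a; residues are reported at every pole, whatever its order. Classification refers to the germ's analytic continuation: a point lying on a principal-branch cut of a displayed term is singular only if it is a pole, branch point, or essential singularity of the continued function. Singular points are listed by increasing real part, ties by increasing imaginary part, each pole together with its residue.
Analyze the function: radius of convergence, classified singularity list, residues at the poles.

Denominator factor (r + 5/6)^2: pole of order 2 at -5/6, modulus 5/6.
Denominator factor (r + 9/4): pole of order 1 at -9/4, modulus 9/4.
The radius of convergence is the smallest modulus among the singular points: 5/6.
At the order-1 pole -9/4 set g(r) = (r - (-9/4))*f(r) = (5*r**2/2 - 5*r/2 - 11/21)/(r + 5/6)**2.
Simple pole: residue = g(a) at a = -9/4, which is 35799/4046.
At the order-2 pole -5/6 set g(r) = (r - (-5/6))^2*f(r) = (5*r**2/2 - 5*r/2 - 11/21)/(r + 9/4).
Order-2 pole: residue = g'(a); g'(-5/6) = -12842/2023, so the residue is -12842/2023.
List the singular points by increasing real part (a conjugate pair: the negative imaginary part first).

Radius of convergence at 0: 5/6.
At -9/4: a pole of order 1; residue 35799/4046.
At -5/6: a pole of order 2; residue -12842/2023.


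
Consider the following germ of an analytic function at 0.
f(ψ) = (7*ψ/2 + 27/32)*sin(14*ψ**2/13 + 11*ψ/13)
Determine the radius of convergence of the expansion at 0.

The radius of convergence is infinite.

The factor sin(14*ψ**2/13 + 11*ψ/13) is entire and contributes no finite singular point.
The polynomial part has no poles.
No finite singular points: the Taylor series at 0 converges everywhere.


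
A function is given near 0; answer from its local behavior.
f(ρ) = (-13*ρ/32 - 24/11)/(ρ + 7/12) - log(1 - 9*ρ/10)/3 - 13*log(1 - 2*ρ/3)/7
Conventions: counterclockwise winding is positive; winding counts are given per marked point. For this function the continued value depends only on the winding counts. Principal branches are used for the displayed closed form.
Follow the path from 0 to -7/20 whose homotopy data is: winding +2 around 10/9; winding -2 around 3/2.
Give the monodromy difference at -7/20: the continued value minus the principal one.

Continued minus principal equals (128/21)*pi*i.

The rational part is single-valued and drops out of the difference; each branch term changes only by its own monodromy.
(-13/7)*log(1 - ρ/(3/2)): each positive loop around 3/2 adds 2*pi*i to the log, so winding -2 contributes (-13/7)*(-2)*2*pi*i = (52/7)*pi*i.
(-1/3)*log(1 - ρ/(10/9)): each positive loop around 10/9 adds 2*pi*i to the log, so winding +2 contributes (-1/3)*(2)*2*pi*i = -(4/3)*pi*i.
Summing the contributions at ρ = -7/20 gives (128/21)*pi*i.


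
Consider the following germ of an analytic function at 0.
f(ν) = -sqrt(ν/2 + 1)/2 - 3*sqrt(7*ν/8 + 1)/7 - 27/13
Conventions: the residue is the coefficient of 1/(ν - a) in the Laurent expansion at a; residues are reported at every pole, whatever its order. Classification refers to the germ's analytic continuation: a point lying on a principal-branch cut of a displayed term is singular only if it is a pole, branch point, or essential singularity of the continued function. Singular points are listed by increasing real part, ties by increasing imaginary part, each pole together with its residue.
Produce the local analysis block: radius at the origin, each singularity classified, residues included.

Branch term (-1/2)*sqrt(1 - ν/(-2)): its argument vanishes at ν = -2, a square-root branch point, modulus 2.
Branch term (-3/7)*sqrt(1 - ν/(-8/7)): its argument vanishes at ν = -8/7, a square-root branch point, modulus 8/7.
The radius of convergence is the smallest modulus among the singular points: 8/7.
List the singular points by increasing real part (a conjugate pair: the negative imaginary part first).

Radius of convergence at 0: 8/7.
At -2: an algebraic (square-root) branch point.
At -8/7: an algebraic (square-root) branch point.


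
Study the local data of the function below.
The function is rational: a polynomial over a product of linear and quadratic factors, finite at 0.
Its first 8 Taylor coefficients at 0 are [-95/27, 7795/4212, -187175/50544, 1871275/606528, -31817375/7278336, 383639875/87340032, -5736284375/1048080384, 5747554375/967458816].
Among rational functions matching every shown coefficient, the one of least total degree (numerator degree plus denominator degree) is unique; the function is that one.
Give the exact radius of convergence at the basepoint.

The radius of convergence is -1/4 + (1/20)*sqrt(505).

No rational of total degree below 3 reproduces all 8 coefficients; solving the [1/2] Pade equations on them gives f(ψ) = (38/9 - 6*ψ/13)/(ψ**2 - ψ/2 - 6/5), whose expansion matches every shown term.
Denominator factor (ψ**2 - ψ/2 - 6/5): discriminant 101/20, real irrational roots 1/4 + (1/20)*sqrt(505) and 1/4 - (1/20)*sqrt(505); poles of order 1, moduli 1/4 + (1/20)*sqrt(505) and -1/4 + (1/20)*sqrt(505).
The radius of convergence is the smallest modulus among the singular points: -1/4 + (1/20)*sqrt(505).


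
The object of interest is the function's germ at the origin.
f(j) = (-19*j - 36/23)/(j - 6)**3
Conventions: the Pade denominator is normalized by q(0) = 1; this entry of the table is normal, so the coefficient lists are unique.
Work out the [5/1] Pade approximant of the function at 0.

Taylor coefficients needed (expand at 0): a_0 = 1/138, a_1 = 455/4968, a_2 = 449/9936, a_3 = 149/9936, a_4 = 1115/268272, a_5 = 2227/2146176, a_6 = 3115/12877056.
Write the denominator as Q(j) = 1 + q1*j. Requiring Q*f - P = O(j^7) with deg P <= 5 kills the coefficients of j^6..j^6 in Q*f:
  j^6: a_6 + q1*a_5 = 0, i.e. 3115/12877056 + (2227/2146176)*q1 = 0.
Solving this linear system: q1 = -3115/13362.
The numerator is Q*f truncated at degree 5: P0 = a_0 = 1/138; P1 = a_1 + q1*a_0 = 994595/11063736; P2 = a_2 + q1*a_1 = 395611/16595604; P3 = a_3 + q1*a_2 = 592303/132764832; P4 = a_4 + q1*a_3 = 788995/1194883488; P5 = a_5 + q1*a_4 = 985687/14338601856.

The Pade approximant has numerator coefficients [1/138, 994595/11063736, 395611/16595604, 592303/132764832, 788995/1194883488, 985687/14338601856]; denominator coefficients [1, -3115/13362].


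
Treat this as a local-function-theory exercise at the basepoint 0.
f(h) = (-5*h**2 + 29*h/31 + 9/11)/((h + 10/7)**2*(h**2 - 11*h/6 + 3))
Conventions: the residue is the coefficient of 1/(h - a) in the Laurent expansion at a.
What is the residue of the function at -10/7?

The residue is 977079453/864691432.

At the order-2 pole -10/7 set g(h) = (h - (-10/7))^2*f(h) = (-5*h**2 + 29*h/31 + 9/11)/(h**2 - 11*h/6 + 3).
Order-2 pole: residue = g'(a); g'(-10/7) = 977079453/864691432, so the residue is 977079453/864691432.


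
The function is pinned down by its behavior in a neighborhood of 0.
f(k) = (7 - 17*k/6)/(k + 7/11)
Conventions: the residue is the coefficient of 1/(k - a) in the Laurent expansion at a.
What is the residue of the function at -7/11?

The residue is 581/66.

At the order-1 pole -7/11 set g(k) = (k - (-7/11))*f(k) = 7 - 17*k/6.
Simple pole: residue = g(a) at a = -7/11, which is 581/66.


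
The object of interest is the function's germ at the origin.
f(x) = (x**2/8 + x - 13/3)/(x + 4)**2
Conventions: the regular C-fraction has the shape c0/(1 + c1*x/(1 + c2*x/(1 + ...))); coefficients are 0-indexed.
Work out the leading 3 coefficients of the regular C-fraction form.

The regular C-fraction coefficients are [-13/48, 19/26, -37/104].

Taylor coefficients (expand at 0): a_0 = -13/48, a_1 = 19/96, a_2 = -19/256.
c0 = a_0 = -13/48. Peel one level at a time: if S = 1 + c*x/S' with S'(0) = 1, then c is the x-coefficient of S and S' = c*x/(S - 1).
S_1 = c0/f = 1 + (19/26)*x + (703/2704)*x^2 + ...; c1 = 19/26.
S_2 = c1*x/(S_1 - 1) = 1 + (-37/104)*x + ...; c2 = -37/104.


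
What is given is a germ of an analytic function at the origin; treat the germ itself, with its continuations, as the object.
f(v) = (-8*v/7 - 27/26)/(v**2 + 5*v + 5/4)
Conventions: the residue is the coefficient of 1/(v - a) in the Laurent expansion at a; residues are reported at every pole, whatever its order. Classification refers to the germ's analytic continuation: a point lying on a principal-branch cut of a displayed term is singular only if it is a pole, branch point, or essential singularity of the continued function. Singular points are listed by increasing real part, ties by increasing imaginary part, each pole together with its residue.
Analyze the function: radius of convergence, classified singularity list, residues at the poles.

Radius of convergence at 0: 5/2 - sqrt(5).
At -5/2 - sqrt(5): a pole of order 1; residue -4/7 - (331/1820)*sqrt(5).
At -5/2 + sqrt(5): a pole of order 1; residue -4/7 + (331/1820)*sqrt(5).

Denominator factor (v**2 + 5*v + 5/4): discriminant 20, real irrational roots -5/2 + sqrt(5) and -5/2 - sqrt(5); poles of order 1, moduli 5/2 - sqrt(5) and 5/2 + sqrt(5).
The radius of convergence is the smallest modulus among the singular points: 5/2 - sqrt(5).
The factor v**2 + 5*v + 5/4 splits as (v - a)(v - a') with a = -5/2 - sqrt(5), a' = -5/2 + sqrt(5). At the order-1 pole a set g(v) = (v - a)*f(v) = [-8*v/7 - 27/26] / (v - a').
Simple pole: residue = g(a) at a = -5/2 - sqrt(5), which is -4/7 - (331/1820)*sqrt(5).
The factor v**2 + 5*v + 5/4 splits as (v - a)(v - a') with a = -5/2 + sqrt(5), a' = -5/2 - sqrt(5). At the order-1 pole a set g(v) = (v - a)*f(v) = [-8*v/7 - 27/26] / (v - a').
Simple pole: residue = g(a) at a = -5/2 + sqrt(5), which is -4/7 + (331/1820)*sqrt(5).
List the singular points by increasing real part (a conjugate pair: the negative imaginary part first).


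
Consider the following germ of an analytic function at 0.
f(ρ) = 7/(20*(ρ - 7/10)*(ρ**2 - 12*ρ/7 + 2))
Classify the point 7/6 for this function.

Denominator factors: ρ**2 - 12*ρ/7 + 2 = 49/36 at ρ = 7/6; ρ - 7/10 = 7/15 at ρ = 7/6 — none vanishes.
So the germ continues analytically to 7/6.

The point is a regular point.


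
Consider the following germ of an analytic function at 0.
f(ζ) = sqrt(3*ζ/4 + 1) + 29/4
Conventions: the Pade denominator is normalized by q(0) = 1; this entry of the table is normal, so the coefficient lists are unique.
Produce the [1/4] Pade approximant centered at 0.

Taylor coefficients needed (expand at 0): a_0 = 33/4, a_1 = 3/8, a_2 = -9/128, a_3 = 27/1024, a_4 = -405/32768, a_5 = 1701/262144.
Write the denominator as Q(ζ) = 1 + q1*ζ + q2*ζ^2 + q3*ζ^3 + q4*ζ^4. Requiring Q*f - P = O(ζ^6) with deg P <= 1 kills the coefficients of ζ^2..ζ^5 in Q*f:
  ζ^2: a_2 + q1*a_1 + q2*a_0 = 0, i.e. -9/128 + (3/8)*q1 + (33/4)*q2 = 0.
  ζ^3: a_3 + q1*a_2 + q2*a_1 + q3*a_0 = 0, i.e. 27/1024 + (-9/128)*q1 + (3/8)*q2 + (33/4)*q3 = 0.
  ζ^4: a_4 + q1*a_3 + q2*a_2 + q3*a_1 + q4*a_0 = 0, i.e. -405/32768 + (27/1024)*q1 + (-9/128)*q2 + (3/8)*q3 + (33/4)*q4 = 0.
  ζ^5: a_5 + q1*a_4 + q2*a_3 + q3*a_2 + q4*a_1 = 0, i.e. 1701/262144 + (-405/32768)*q1 + (27/1024)*q2 + (-9/128)*q3 + (3/8)*q4 = 0.
Solving this linear system: q1 = 885729/1840744, q2 = -98289/7362976, q3 = 44523/29451904, q4 = -418851/1884921856.
The numerator is Q*f truncated at degree 1: P0 = a_0 = 33/4; P1 = a_1 + q1*a_0 = 31990173/7362976.

The Pade approximant has numerator coefficients [33/4, 31990173/7362976]; denominator coefficients [1, 885729/1840744, -98289/7362976, 44523/29451904, -418851/1884921856].


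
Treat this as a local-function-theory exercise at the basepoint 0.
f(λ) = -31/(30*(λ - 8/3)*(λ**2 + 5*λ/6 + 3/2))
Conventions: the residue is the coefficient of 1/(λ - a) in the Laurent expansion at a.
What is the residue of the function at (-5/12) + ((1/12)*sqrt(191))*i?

The residue is (31/650) - ((1147/124150)*sqrt(191))*i.

The factor λ**2 + 5*λ/6 + 3/2 splits as (λ - a)(λ - a') with a = (-5/12) + ((1/12)*sqrt(191))*i, a' = (-5/12) - ((1/12)*sqrt(191))*i. At the order-1 pole a set g(λ) = (λ - a)*f(λ) = [-31/(30*(λ - 8/3))] / (λ - a').
Simple pole: residue = g(a) at a = (-5/12) + ((1/12)*sqrt(191))*i, which is (31/650) - ((1147/124150)*sqrt(191))*i.


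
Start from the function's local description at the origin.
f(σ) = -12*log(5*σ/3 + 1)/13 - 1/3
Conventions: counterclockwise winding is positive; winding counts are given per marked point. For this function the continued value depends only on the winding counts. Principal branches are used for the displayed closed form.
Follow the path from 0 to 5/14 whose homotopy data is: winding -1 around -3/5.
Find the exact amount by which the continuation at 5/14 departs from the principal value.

The rational part is single-valued and drops out of the difference; each branch term changes only by its own monodromy.
(-12/13)*log(1 - σ/(-3/5)): each positive loop around -3/5 adds 2*pi*i to the log, so winding -1 contributes (-12/13)*(-1)*2*pi*i = (24/13)*pi*i.
Summing the contributions at σ = 5/14 gives (24/13)*pi*i.

Continued minus principal equals (24/13)*pi*i.


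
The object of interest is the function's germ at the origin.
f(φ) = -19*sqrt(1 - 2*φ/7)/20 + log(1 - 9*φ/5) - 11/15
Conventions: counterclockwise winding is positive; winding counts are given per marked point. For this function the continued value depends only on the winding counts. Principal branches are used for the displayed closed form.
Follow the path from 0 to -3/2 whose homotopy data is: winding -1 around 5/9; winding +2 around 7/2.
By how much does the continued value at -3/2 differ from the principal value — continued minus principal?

Continued minus principal equals -(2)*pi*i.

The rational part is single-valued and drops out of the difference; each branch term changes only by its own monodromy.
(-19/20)*sqrt(1 - φ/(7/2)): winding +2 is even, the square root returns to the same sheet, contribution 0.
(1)*log(1 - φ/(5/9)): each positive loop around 5/9 adds 2*pi*i to the log, so winding -1 contributes (1)*(-1)*2*pi*i = -(2)*pi*i.
Summing the contributions at φ = -3/2 gives -(2)*pi*i.


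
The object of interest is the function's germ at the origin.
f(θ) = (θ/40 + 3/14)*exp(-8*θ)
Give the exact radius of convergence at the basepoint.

The factor exp(-8*θ) is entire and contributes no finite singular point.
The polynomial part has no poles.
No finite singular points: the Taylor series at 0 converges everywhere.

The radius of convergence is infinite.


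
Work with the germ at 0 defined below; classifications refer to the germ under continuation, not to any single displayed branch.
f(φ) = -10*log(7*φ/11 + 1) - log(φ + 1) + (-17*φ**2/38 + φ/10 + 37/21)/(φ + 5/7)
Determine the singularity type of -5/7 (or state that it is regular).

The denominator factor φ + 5/7 vanishes at -5/7 and appears to the power 1; the numerator there equals 4084/2793, nonzero, and no other factor vanishes.
The branch terms are analytic at this point.
Hence a pole whose order is the multiplicity, 1.

The point is a pole of order 1.


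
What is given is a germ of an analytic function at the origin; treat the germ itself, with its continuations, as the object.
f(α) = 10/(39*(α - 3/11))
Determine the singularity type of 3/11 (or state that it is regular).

The denominator factor α - 3/11 vanishes at 3/11 and appears to the power 1; the numerator there equals 10/39, nonzero, and no other factor vanishes.
Hence a pole whose order is the multiplicity, 1.

The point is a pole of order 1.


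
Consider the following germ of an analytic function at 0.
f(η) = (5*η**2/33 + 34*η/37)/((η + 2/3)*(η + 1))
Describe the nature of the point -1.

The point is a pole of order 1.

The denominator factor η + 1 vanishes at -1 and appears to the power 1; the numerator there equals -937/1221, nonzero, and no other factor vanishes.
Hence a pole whose order is the multiplicity, 1.


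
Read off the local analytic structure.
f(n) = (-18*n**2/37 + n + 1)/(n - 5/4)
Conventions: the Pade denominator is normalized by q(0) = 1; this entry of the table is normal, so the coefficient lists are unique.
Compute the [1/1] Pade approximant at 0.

The Pade approximant has numerator coefficients [-4/5, -188/185]; denominator coefficients [1, -98/185].

Taylor coefficients needed (expand at 0): a_0 = -4/5, a_1 = -36/25, a_2 = -3528/4625.
Write the denominator as Q(n) = 1 + q1*n. Requiring Q*f - P = O(n^3) with deg P <= 1 kills the coefficients of n^2..n^2 in Q*f:
  n^2: a_2 + q1*a_1 = 0, i.e. -3528/4625 + (-36/25)*q1 = 0.
Solving this linear system: q1 = -98/185.
The numerator is Q*f truncated at degree 1: P0 = a_0 = -4/5; P1 = a_1 + q1*a_0 = -188/185.


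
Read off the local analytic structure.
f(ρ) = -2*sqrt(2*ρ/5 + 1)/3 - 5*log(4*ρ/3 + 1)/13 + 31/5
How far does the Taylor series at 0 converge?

The radius of convergence is 3/4.

Branch term (-5/13)*log(1 - ρ/(-3/4)): its argument vanishes at ρ = -3/4, a logarithmic branch point, modulus 3/4.
Branch term (-2/3)*sqrt(1 - ρ/(-5/2)): its argument vanishes at ρ = -5/2, a square-root branch point, modulus 5/2.
The radius of convergence is the smallest modulus among the singular points: 3/4.


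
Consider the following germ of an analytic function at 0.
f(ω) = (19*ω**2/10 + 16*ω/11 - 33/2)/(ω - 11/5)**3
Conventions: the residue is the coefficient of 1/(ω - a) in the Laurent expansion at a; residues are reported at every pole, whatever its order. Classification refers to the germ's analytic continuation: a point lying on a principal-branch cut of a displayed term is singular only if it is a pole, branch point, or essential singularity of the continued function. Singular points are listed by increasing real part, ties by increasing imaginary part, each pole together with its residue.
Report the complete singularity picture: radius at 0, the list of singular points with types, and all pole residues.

Radius of convergence at 0: 11/5.
At 11/5: a pole of order 3; residue 19/10.

Denominator factor (ω - 11/5)^3: pole of order 3 at 11/5, modulus 11/5.
The radius of convergence is the smallest modulus among the singular points: 11/5.
At the order-3 pole 11/5 set g(ω) = (ω - (11/5))^3*f(ω) = 19*ω**2/10 + 16*ω/11 - 33/2.
Order-3 pole: residue = g''(a)/2; g''(11/5) = 19/5, so the residue is 19/10.


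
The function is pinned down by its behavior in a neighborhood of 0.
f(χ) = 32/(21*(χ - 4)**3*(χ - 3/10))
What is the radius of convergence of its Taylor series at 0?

Denominator factor (χ - 3/10): pole of order 1 at 3/10, modulus 3/10.
Denominator factor (χ - 4)^3: pole of order 3 at 4, modulus 4.
The radius of convergence is the smallest modulus among the singular points: 3/10.

The radius of convergence is 3/10.


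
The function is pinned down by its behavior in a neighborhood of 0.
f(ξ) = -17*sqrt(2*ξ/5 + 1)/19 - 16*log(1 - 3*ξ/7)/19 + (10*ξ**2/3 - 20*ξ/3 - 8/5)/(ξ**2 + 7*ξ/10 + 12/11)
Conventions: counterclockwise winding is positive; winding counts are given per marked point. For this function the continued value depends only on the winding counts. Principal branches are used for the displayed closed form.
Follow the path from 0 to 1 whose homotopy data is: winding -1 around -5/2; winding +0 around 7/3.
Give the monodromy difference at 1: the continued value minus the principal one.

The rational part is single-valued and drops out of the difference; each branch term changes only by its own monodromy.
(-17/19)*sqrt(1 - ξ/(-5/2)): winding -1 is odd, the square root flips sign, contributing -2*(-17/19)*sqrt(1 - (1)/(-5/2)) = -2*(-17/19)*sqrt(7/5) = (34/95)*sqrt(35).
(-16/19)*log(1 - ξ/(7/3)): winding 0 around 7/3, so this term returns to its principal value, contribution 0.
Summing the contributions at ξ = 1 gives (34/95)*sqrt(35).

Continued minus principal equals (34/95)*sqrt(35).


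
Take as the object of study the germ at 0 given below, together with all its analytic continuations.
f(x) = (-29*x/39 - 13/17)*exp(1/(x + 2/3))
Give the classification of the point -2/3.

The exponent 1/(x - (-2/3)) has a pole at -2/3, so exp(1/(x - (-2/3))) takes every nonzero value near it: an essential singularity (not a pole of any order).

The point is an essential singularity.


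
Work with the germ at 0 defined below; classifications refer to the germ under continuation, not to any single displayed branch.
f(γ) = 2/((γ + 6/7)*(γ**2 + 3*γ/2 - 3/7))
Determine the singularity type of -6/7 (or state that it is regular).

The denominator factor γ + 6/7 vanishes at -6/7 and appears to the power 1; the numerator there equals 2, nonzero, and no other factor vanishes.
Hence a pole whose order is the multiplicity, 1.

The point is a pole of order 1.


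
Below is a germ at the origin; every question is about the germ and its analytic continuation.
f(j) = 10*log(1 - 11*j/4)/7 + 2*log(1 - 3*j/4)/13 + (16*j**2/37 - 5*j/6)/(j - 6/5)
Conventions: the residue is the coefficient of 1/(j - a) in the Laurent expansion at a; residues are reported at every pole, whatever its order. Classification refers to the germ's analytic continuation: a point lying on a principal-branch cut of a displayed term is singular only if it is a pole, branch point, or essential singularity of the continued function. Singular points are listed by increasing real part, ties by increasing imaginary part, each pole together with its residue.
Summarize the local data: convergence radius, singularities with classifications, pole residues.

Denominator factor (j - 6/5): pole of order 1 at 6/5, modulus 6/5.
Branch term (10/7)*log(1 - j/(4/11)): its argument vanishes at j = 4/11, a logarithmic branch point, modulus 4/11.
Branch term (2/13)*log(1 - j/(4/3)): its argument vanishes at j = 4/3, a logarithmic branch point, modulus 4/3.
The radius of convergence is the smallest modulus among the singular points: 4/11.
The branch terms are analytic at 6/5 and contribute nothing to the residue; only the rational part matters.
At the order-1 pole 6/5 set g(j) = (j - (6/5))*(rational part) = 16*j**2/37 - 5*j/6.
Simple pole: residue = g(a) at a = 6/5, which is -349/925.
List the singular points by increasing real part (a conjugate pair: the negative imaginary part first).

Radius of convergence at 0: 4/11.
At 4/11: a logarithmic branch point.
At 6/5: a pole of order 1; residue -349/925.
At 4/3: a logarithmic branch point.


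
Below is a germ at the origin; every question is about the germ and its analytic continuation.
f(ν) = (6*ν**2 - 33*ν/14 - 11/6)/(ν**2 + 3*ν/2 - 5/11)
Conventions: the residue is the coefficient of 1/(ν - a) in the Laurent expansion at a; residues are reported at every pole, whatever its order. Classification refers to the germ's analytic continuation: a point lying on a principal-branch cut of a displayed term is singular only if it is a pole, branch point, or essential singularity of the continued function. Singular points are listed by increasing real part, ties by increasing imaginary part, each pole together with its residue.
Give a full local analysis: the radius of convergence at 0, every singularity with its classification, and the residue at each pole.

Denominator factor (ν**2 + 3*ν/2 - 5/11): discriminant 179/44, real irrational roots -3/4 + (1/44)*sqrt(1969) and -3/4 - (1/44)*sqrt(1969); poles of order 1, moduli -3/4 + (1/44)*sqrt(1969) and 3/4 + (1/44)*sqrt(1969).
The radius of convergence is the smallest modulus among the singular points: -3/4 + (1/44)*sqrt(1969).
The factor ν**2 + 3*ν/2 - 5/11 splits as (ν - a)(ν - a') with a = -3/4 - (1/44)*sqrt(1969), a' = -3/4 + (1/44)*sqrt(1969). At the order-1 pole a set g(ν) = (ν - a)*f(ν) = [6*ν**2 - 33*ν/14 - 11/6] / (ν - a').
Simple pole: residue = g(a) at a = -3/4 - (1/44)*sqrt(1969), which is -159/28 - (17393/165396)*sqrt(1969).
The factor ν**2 + 3*ν/2 - 5/11 splits as (ν - a)(ν - a') with a = -3/4 + (1/44)*sqrt(1969), a' = -3/4 - (1/44)*sqrt(1969). At the order-1 pole a set g(ν) = (ν - a)*f(ν) = [6*ν**2 - 33*ν/14 - 11/6] / (ν - a').
Simple pole: residue = g(a) at a = -3/4 + (1/44)*sqrt(1969), which is -159/28 + (17393/165396)*sqrt(1969).
List the singular points by increasing real part (a conjugate pair: the negative imaginary part first).

Radius of convergence at 0: -3/4 + (1/44)*sqrt(1969).
At -3/4 - (1/44)*sqrt(1969): a pole of order 1; residue -159/28 - (17393/165396)*sqrt(1969).
At -3/4 + (1/44)*sqrt(1969): a pole of order 1; residue -159/28 + (17393/165396)*sqrt(1969).


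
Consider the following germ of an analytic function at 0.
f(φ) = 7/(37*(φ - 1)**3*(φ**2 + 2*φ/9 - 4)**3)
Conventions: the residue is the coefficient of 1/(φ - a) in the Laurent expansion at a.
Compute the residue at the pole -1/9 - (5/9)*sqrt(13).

The residue is 627669/28906250 - (1518086367/254028125000)*sqrt(13).

The factor φ**2 + 2*φ/9 - 4 splits as (φ - a)(φ - a') with a = -1/9 - (5/9)*sqrt(13), a' = -1/9 + (5/9)*sqrt(13). At the order-3 pole a set g(φ) = (φ - a)^3*f(φ) = [7/(37*(φ - 1)**3)] / (φ - a')^3.
Order-3 pole: residue = g''(a)/2; g''(-1/9 - (5/9)*sqrt(13)) = 627669/14453125 - (1518086367/127014062500)*sqrt(13), so the residue is 627669/28906250 - (1518086367/254028125000)*sqrt(13).


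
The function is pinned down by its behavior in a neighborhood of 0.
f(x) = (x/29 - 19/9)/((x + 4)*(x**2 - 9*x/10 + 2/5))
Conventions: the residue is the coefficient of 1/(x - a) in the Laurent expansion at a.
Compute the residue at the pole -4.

At the order-1 pole -4 set g(x) = (x - (-4))*f(x) = (x/29 - 19/9)/(x**2 - 9*x/10 + 2/5).
Simple pole: residue = g(a) at a = -4, which is -587/5220.

The residue is -587/5220.


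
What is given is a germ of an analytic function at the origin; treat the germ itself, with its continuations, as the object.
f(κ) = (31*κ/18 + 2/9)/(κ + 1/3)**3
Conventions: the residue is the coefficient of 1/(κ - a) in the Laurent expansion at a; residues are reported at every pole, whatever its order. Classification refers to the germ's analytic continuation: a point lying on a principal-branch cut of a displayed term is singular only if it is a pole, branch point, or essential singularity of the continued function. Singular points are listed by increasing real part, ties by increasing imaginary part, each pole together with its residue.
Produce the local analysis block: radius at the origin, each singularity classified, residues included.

Radius of convergence at 0: 1/3.
At -1/3: a pole of order 3; residue 0.

Denominator factor (κ + 1/3)^3: pole of order 3 at -1/3, modulus 1/3.
The radius of convergence is the smallest modulus among the singular points: 1/3.
At the order-3 pole -1/3 set g(κ) = (κ - (-1/3))^3*f(κ) = 31*κ/18 + 2/9.
Order-3 pole: residue = g''(a)/2; g''(-1/3) = 0, so the residue is 0.


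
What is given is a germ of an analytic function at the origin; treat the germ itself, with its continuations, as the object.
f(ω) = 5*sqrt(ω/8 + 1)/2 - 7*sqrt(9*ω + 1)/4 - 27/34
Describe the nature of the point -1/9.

The term (-7/4)*sqrt(1 - ω/(-1/9)) has argument 1 - -1/9/(-1/9) = 0 at -1/9: a square-root (algebraic, two-sheeted) branch point; the remaining terms are analytic or single-valued there.

The point is an algebraic (square-root) branch point.


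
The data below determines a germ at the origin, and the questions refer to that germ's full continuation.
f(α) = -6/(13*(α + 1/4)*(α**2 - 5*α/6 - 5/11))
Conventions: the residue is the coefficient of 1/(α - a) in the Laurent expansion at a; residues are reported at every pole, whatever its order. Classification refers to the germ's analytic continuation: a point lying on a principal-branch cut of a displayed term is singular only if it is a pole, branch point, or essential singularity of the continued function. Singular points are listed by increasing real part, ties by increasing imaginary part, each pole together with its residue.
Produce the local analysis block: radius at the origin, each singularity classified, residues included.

Radius of convergence at 0: 1/4.
At 5/12 - (1/132)*sqrt(10945): a pole of order 1; residue -1584/1261 - (12672/1254695)*sqrt(10945).
At -1/4: a pole of order 1; residue 3168/1261.
At 5/12 + (1/132)*sqrt(10945): a pole of order 1; residue -1584/1261 + (12672/1254695)*sqrt(10945).

Denominator factor (α + 1/4): pole of order 1 at -1/4, modulus 1/4.
Denominator factor (α**2 - 5*α/6 - 5/11): discriminant 995/396, real irrational roots 5/12 + (1/132)*sqrt(10945) and 5/12 - (1/132)*sqrt(10945); poles of order 1, moduli 5/12 + (1/132)*sqrt(10945) and -5/12 + (1/132)*sqrt(10945).
The radius of convergence is the smallest modulus among the singular points: 1/4.
The factor α**2 - 5*α/6 - 5/11 splits as (α - a)(α - a') with a = 5/12 - (1/132)*sqrt(10945), a' = 5/12 + (1/132)*sqrt(10945). At the order-1 pole a set g(α) = (α - a)*f(α) = [-6/(13*(α + 1/4))] / (α - a').
Simple pole: residue = g(a) at a = 5/12 - (1/132)*sqrt(10945), which is -1584/1261 - (12672/1254695)*sqrt(10945).
At the order-1 pole -1/4 set g(α) = (α - (-1/4))*f(α) = -6/(13*(α**2 - 5*α/6 - 5/11)).
Simple pole: residue = g(a) at a = -1/4, which is 3168/1261.
The factor α**2 - 5*α/6 - 5/11 splits as (α - a)(α - a') with a = 5/12 + (1/132)*sqrt(10945), a' = 5/12 - (1/132)*sqrt(10945). At the order-1 pole a set g(α) = (α - a)*f(α) = [-6/(13*(α + 1/4))] / (α - a').
Simple pole: residue = g(a) at a = 5/12 + (1/132)*sqrt(10945), which is -1584/1261 + (12672/1254695)*sqrt(10945).
List the singular points by increasing real part (a conjugate pair: the negative imaginary part first).


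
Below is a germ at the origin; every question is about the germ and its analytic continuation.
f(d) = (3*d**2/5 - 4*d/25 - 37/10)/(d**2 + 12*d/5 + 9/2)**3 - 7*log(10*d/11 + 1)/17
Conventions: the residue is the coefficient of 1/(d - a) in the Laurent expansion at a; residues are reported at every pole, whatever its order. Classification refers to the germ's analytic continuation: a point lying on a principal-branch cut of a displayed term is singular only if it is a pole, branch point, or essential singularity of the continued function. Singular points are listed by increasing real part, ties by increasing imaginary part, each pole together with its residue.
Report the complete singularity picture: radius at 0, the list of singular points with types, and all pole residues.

Radius of convergence at 0: 11/10.
At (-6/5) - ((3/10)*sqrt(34))*i: a pole of order 3; residue -((3175/795906)*sqrt(34))*i.
At (-6/5) + ((3/10)*sqrt(34))*i: a pole of order 3; residue ((3175/795906)*sqrt(34))*i.
At -11/10: a logarithmic branch point.


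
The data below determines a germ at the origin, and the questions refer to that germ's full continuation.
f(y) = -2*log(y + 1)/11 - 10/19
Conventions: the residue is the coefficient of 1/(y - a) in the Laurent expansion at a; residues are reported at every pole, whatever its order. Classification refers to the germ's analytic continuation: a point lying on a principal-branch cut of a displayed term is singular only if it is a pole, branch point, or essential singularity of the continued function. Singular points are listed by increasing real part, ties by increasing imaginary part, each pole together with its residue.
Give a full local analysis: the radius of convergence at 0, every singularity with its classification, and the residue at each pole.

Radius of convergence at 0: 1.
At -1: a logarithmic branch point.

Branch term (-2/11)*log(1 - y/(-1)): its argument vanishes at y = -1, a logarithmic branch point, modulus 1.
The radius of convergence is the smallest modulus among the singular points: 1.


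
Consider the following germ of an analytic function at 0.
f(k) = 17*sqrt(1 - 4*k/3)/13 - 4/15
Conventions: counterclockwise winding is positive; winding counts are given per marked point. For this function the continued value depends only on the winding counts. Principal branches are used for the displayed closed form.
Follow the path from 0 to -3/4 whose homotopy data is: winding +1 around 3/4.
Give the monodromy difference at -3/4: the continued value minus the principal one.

The rational part is single-valued and drops out of the difference; each branch term changes only by its own monodromy.
(17/13)*sqrt(1 - k/(3/4)): winding +1 is odd, the square root flips sign, contributing -2*(17/13)*sqrt(1 - (-3/4)/(3/4)) = -2*(17/13)*sqrt(2) = -(34/13)*sqrt(2).
Summing the contributions at k = -3/4 gives -(34/13)*sqrt(2).

Continued minus principal equals -(34/13)*sqrt(2).


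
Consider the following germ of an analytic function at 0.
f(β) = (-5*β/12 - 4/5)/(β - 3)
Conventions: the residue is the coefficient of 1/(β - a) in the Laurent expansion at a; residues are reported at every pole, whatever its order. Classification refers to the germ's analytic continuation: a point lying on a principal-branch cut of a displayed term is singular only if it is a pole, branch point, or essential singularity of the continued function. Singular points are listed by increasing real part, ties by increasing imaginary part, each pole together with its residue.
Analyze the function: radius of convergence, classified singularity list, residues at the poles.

Denominator factor (β - 3): pole of order 1 at 3, modulus 3.
The radius of convergence is the smallest modulus among the singular points: 3.
At the order-1 pole 3 set g(β) = (β - (3))*f(β) = -5*β/12 - 4/5.
Simple pole: residue = g(a) at a = 3, which is -41/20.

Radius of convergence at 0: 3.
At 3: a pole of order 1; residue -41/20.


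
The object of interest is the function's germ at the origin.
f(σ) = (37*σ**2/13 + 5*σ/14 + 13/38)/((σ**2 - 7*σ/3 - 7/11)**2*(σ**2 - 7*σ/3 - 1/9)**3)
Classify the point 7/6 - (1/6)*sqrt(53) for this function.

The point is a pole of order 3.

The denominator factor σ**2 - 7*σ/3 - 1/9 vanishes at 7/6 - (1/6)*sqrt(53) and appears to the power 3; the numerator there equals 8717/988 - (3821/3276)*sqrt(53), nonzero, and no other factor vanishes.
Hence a pole whose order is the multiplicity, 3.


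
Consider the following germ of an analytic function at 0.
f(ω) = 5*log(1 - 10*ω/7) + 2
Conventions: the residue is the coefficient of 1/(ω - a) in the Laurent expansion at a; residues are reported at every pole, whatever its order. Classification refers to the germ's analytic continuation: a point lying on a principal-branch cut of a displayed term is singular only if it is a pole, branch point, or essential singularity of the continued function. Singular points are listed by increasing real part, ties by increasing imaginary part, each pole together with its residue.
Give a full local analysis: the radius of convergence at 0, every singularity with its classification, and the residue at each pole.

Branch term (5)*log(1 - ω/(7/10)): its argument vanishes at ω = 7/10, a logarithmic branch point, modulus 7/10.
The radius of convergence is the smallest modulus among the singular points: 7/10.

Radius of convergence at 0: 7/10.
At 7/10: a logarithmic branch point.


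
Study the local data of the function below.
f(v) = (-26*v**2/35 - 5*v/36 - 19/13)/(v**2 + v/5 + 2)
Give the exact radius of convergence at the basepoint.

Denominator factor (v**2 + v/5 + 2): discriminant -199/25, complex-conjugate roots (-1/10) + ((1/10)*sqrt(199))*i and (-1/10) - ((1/10)*sqrt(199))*i; poles of order 1, moduli sqrt(2) and sqrt(2).
The radius of convergence is the smallest modulus among the singular points: sqrt(2).

The radius of convergence is sqrt(2).


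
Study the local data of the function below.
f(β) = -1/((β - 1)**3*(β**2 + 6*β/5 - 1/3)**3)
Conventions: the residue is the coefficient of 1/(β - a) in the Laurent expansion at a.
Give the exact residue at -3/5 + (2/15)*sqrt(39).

The factor β**2 + 6*β/5 - 1/3 splits as (β - a)(β - a') with a = -3/5 + (2/15)*sqrt(39), a' = -3/5 - (2/15)*sqrt(39). At the order-3 pole a set g(β) = (β - a)^3*f(β) = [-1/(β - 1)**3] / (β - a')^3.
Order-3 pole: residue = g''(a)/2; g''(-3/5 + (2/15)*sqrt(39)) = 10600875/4302592 + (7950443625/18905589248)*sqrt(39), so the residue is 10600875/8605184 + (7950443625/37811178496)*sqrt(39).

The residue is 10600875/8605184 + (7950443625/37811178496)*sqrt(39).


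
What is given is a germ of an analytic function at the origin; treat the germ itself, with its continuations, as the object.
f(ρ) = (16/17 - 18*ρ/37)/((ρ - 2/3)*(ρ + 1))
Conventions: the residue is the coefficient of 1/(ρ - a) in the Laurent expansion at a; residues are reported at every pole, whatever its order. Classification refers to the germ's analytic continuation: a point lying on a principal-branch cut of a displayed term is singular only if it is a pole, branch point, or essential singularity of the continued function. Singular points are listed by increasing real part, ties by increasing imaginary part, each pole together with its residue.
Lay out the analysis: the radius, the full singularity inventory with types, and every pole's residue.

Denominator factor (ρ - 2/3): pole of order 1 at 2/3, modulus 2/3.
Denominator factor (ρ + 1): pole of order 1 at -1, modulus 1.
The radius of convergence is the smallest modulus among the singular points: 2/3.
At the order-1 pole -1 set g(ρ) = (ρ - (-1))*f(ρ) = (16/17 - 18*ρ/37)/(ρ - 2/3).
Simple pole: residue = g(a) at a = -1, which is -2694/3145.
At the order-1 pole 2/3 set g(ρ) = (ρ - (2/3))*f(ρ) = (16/17 - 18*ρ/37)/(ρ + 1).
Simple pole: residue = g(a) at a = 2/3, which is 1164/3145.
List the singular points by increasing real part (a conjugate pair: the negative imaginary part first).

Radius of convergence at 0: 2/3.
At -1: a pole of order 1; residue -2694/3145.
At 2/3: a pole of order 1; residue 1164/3145.


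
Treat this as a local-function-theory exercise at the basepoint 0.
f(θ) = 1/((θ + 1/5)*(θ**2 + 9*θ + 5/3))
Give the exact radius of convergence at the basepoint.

Denominator factor (θ**2 + 9*θ + 5/3): discriminant 223/3, real irrational roots -9/2 + (1/6)*sqrt(669) and -9/2 - (1/6)*sqrt(669); poles of order 1, moduli 9/2 - (1/6)*sqrt(669) and 9/2 + (1/6)*sqrt(669).
Denominator factor (θ + 1/5): pole of order 1 at -1/5, modulus 1/5.
The radius of convergence is the smallest modulus among the singular points: 9/2 - (1/6)*sqrt(669).

The radius of convergence is 9/2 - (1/6)*sqrt(669).


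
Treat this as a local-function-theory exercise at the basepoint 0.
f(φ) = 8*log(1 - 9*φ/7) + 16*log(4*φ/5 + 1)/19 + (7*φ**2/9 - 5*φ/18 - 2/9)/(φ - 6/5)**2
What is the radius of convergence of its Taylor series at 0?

Denominator factor (φ - 6/5)^2: pole of order 2 at 6/5, modulus 6/5.
Branch term (16/19)*log(1 - φ/(-5/4)): its argument vanishes at φ = -5/4, a logarithmic branch point, modulus 5/4.
Branch term (8)*log(1 - φ/(7/9)): its argument vanishes at φ = 7/9, a logarithmic branch point, modulus 7/9.
The radius of convergence is the smallest modulus among the singular points: 7/9.

The radius of convergence is 7/9.


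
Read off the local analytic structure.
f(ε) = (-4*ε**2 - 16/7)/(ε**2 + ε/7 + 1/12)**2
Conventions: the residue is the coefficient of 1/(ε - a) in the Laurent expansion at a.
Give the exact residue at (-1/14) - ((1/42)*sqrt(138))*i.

The factor ε**2 + ε/7 + 1/12 splits as (ε - a)(ε - a') with a = (-1/14) - ((1/42)*sqrt(138))*i, a' = (-1/14) + ((1/42)*sqrt(138))*i. At the order-2 pole a set g(ε) = (ε - a)^2*f(ε) = [-4*ε**2 - 16/7] / (ε - a')^2.
Order-2 pole: residue = g'(a); g'((-1/14) - ((1/42)*sqrt(138))*i) = -((2695/1058)*sqrt(138))*i, so the residue is -((2695/1058)*sqrt(138))*i.

The residue is -((2695/1058)*sqrt(138))*i.


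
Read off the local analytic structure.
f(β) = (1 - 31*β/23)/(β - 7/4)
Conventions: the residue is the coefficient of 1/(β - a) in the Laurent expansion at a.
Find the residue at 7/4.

The residue is -125/92.

At the order-1 pole 7/4 set g(β) = (β - (7/4))*f(β) = 1 - 31*β/23.
Simple pole: residue = g(a) at a = 7/4, which is -125/92.


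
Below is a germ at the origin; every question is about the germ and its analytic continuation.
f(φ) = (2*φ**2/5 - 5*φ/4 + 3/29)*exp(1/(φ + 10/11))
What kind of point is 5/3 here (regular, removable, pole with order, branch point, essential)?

The point is a regular point.

There is no denominator, hence no pole anywhere.
The essential point of exp(1/(φ - (-10/11))) is -10/11, not 5/3.
So the germ continues analytically to 5/3.
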